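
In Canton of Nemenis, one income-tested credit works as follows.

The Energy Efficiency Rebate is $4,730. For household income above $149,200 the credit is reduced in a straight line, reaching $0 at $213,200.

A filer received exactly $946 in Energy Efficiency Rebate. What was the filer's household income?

$946 is 946/4,730 of the full $4,730, so 3,784/4,730 of the $64,000 range has been used: income = $149,200 + $64,000 × 3,784/4,730 = $200,400.

$200,400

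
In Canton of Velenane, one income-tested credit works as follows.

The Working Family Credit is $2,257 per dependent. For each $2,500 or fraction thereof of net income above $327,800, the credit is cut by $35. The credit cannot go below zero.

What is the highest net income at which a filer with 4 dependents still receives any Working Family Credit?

Full credit = 4 × $2,257 = $9,028.
After 257 increments the reduction is 257 × $35 = $8,995, leaving $33; one more increment wipes it out. Increment 257 ends at excess 257 × $2,500 = $642,500, so the highest qualifying income is $327,800 + $642,500 = $970,300.

$970,300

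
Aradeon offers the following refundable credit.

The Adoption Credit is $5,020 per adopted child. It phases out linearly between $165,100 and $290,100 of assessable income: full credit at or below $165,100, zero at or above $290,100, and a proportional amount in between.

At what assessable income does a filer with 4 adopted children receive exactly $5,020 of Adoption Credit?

$258,850

Full credit = 4 × $5,020 = $20,080.
$5,020 is 5,020/20,080 of the full $20,080, so 15,060/20,080 of the $125,000 range has been used: income = $165,100 + $125,000 × 15,060/20,080 = $258,850.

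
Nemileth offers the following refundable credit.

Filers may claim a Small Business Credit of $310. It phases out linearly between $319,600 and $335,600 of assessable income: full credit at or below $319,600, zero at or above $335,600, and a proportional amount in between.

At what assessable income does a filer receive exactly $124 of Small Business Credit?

$124 is 124/310 of the full $310, so 186/310 of the $16,000 range has been used: income = $319,600 + $16,000 × 186/310 = $329,200.

$329,200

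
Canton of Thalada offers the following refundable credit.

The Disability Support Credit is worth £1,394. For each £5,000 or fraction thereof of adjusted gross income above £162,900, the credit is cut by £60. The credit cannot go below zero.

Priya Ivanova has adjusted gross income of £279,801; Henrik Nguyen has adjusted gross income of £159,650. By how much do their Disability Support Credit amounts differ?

Priya (£279,801): Disability Support Credit: income exceeds £162,900 by £116,901 → 24 increments × £60 = £1,440 ≥ base, so the credit is £0.
Henrik (£159,650): Disability Support Credit: £159,650 is at or below the £162,900 threshold, so the full £1,394 applies.
Difference: |£0 − £1,394| = £1,394.

£1,394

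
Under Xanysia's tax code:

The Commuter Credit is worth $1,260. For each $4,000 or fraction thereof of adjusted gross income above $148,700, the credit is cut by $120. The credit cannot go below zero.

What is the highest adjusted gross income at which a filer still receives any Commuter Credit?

$188,700

After 10 increments the reduction is 10 × $120 = $1,200, leaving $60; one more increment wipes it out. Increment 10 ends at excess 10 × $4,000 = $40,000, so the highest qualifying income is $148,700 + $40,000 = $188,700.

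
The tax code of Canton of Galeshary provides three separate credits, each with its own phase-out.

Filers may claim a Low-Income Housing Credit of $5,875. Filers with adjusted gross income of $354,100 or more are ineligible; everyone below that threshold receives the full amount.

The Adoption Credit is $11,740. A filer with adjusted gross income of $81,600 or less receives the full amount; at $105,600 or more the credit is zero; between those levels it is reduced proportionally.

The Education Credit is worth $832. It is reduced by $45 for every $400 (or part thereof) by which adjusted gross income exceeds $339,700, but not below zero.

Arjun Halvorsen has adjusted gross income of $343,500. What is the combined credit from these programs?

$6,257

Low-Income Housing Credit: $343,500 is below the $354,100 cutoff, so the full $5,875 applies.
Adoption Credit: $343,500 is at or above $105,600, so the credit is $0.
Education Credit: income exceeds $339,700 by $3,800, which is 10 full-or-partial $400 increments; reduction = 10 × $45 = $450, leaving $382.
Total: $5,875 + $0 + $382 = $6,257.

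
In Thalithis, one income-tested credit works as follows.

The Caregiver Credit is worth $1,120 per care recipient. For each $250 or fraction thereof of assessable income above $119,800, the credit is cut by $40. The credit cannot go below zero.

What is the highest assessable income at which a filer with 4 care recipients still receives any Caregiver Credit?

$147,550

Full credit = 4 × $1,120 = $4,480.
After 111 increments the reduction is 111 × $40 = $4,440, leaving $40; one more increment wipes it out. Increment 111 ends at excess 111 × $250 = $27,750, so the highest qualifying income is $119,800 + $27,750 = $147,550.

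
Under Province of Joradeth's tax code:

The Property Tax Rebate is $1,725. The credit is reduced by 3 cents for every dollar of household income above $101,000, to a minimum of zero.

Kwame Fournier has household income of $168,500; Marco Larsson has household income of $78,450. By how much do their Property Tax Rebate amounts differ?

$1,725

Kwame ($168,500): Property Tax Rebate: 3% of the $67,500 excess over $101,000 is $2,025 ≥ base, so the credit is $0.
Marco ($78,450): Property Tax Rebate: $78,450 is at or below the $101,000 threshold, so the full $1,725 applies.
Difference: |$0 − $1,725| = $1,725.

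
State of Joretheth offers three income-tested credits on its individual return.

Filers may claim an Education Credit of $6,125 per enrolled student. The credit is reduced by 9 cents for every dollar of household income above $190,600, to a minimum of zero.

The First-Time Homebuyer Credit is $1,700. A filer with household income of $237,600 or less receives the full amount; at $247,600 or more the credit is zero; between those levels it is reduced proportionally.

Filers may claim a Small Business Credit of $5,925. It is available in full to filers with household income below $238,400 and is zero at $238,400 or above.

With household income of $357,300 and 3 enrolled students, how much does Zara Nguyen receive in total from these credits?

Education Credit: base = 3 × $6,125 = $18,375. 9% of the $166,700 excess over $190,600 is $15,003; credit = $18,375 − $15,003 = $3,372.
First-Time Homebuyer Credit: $357,300 is at or above $247,600, so the credit is $0.
Small Business Credit: $357,300 meets or exceeds the $238,400 cutoff, so the credit is $0.
Total: $3,372 + $0 + $0 = $3,372.

$3,372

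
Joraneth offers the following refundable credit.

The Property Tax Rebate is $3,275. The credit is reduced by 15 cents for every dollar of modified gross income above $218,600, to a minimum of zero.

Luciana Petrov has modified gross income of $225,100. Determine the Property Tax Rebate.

Property Tax Rebate: 15% of the $6,500 excess over $218,600 is $975; credit = $3,275 − $975 = $2,300.

$2,300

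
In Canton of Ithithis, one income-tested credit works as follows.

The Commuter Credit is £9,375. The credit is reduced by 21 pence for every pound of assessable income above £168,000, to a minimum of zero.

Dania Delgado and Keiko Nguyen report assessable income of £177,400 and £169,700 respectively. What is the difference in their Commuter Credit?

Dania (£177,400): Commuter Credit: 21% of the £9,400 excess over £168,000 is £1,974; credit = £9,375 − £1,974 = £7,401.
Keiko (£169,700): Commuter Credit: 21% of the £1,700 excess over £168,000 is £357; credit = £9,375 − £357 = £9,018.
Difference: |£7,401 − £9,018| = £1,617.

£1,617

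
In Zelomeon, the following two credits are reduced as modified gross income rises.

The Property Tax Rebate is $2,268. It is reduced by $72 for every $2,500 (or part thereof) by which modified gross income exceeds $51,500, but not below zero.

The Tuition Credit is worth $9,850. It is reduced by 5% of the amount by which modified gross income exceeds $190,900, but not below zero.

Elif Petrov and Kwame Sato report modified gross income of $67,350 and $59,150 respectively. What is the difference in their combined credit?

Elif ($67,350): Property Tax Rebate: income exceeds $51,500 by $15,850, which is 7 full-or-partial $2,500 increments; reduction = 7 × $72 = $504, leaving $1,764. Tuition Credit: $67,350 is at or below the $190,900 threshold, so the full $9,850 applies. total $1,764 + $9,850 = $11,614
Kwame ($59,150): Property Tax Rebate: income exceeds $51,500 by $7,650, which is 4 full-or-partial $2,500 increments; reduction = 4 × $72 = $288, leaving $1,980. Tuition Credit: $59,150 is at or below the $190,900 threshold, so the full $9,850 applies. total $1,980 + $9,850 = $11,830
Difference: |$11,614 − $11,830| = $216.

$216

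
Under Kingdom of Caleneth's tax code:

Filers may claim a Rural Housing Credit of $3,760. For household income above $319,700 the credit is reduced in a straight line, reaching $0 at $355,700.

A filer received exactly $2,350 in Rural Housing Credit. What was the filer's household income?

$333,200

$2,350 is 2,350/3,760 of the full $3,760, so 1,410/3,760 of the $36,000 range has been used: income = $319,700 + $36,000 × 1,410/3,760 = $333,200.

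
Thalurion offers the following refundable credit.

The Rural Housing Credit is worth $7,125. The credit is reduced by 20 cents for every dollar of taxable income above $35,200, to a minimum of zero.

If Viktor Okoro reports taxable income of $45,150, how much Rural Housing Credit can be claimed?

Rural Housing Credit: 20% of the $9,950 excess over $35,200 is $1,990; credit = $7,125 − $1,990 = $5,135.

$5,135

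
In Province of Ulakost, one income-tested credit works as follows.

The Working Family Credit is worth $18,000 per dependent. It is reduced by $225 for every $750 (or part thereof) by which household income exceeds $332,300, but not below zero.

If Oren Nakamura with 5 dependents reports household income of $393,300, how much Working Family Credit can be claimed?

Working Family Credit: base = 5 × $18,000 = $90,000. income exceeds $332,300 by $61,000, which is 82 full-or-partial $750 increments; reduction = 82 × $225 = $18,450, leaving $71,550.

$71,550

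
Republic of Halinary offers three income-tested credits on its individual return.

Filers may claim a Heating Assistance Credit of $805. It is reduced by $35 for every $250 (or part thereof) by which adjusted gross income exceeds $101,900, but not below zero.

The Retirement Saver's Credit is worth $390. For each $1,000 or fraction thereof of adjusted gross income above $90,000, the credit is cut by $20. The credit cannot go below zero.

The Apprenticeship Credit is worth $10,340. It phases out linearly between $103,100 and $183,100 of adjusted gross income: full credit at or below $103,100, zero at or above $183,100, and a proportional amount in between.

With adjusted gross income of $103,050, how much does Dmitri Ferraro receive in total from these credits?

Heating Assistance Credit: income exceeds $101,900 by $1,150, which is 5 full-or-partial $250 increments; reduction = 5 × $35 = $175, leaving $630.
Retirement Saver's Credit: income exceeds $90,000 by $13,050, which is 14 full-or-partial $1,000 increments; reduction = 14 × $20 = $280, leaving $110.
Apprenticeship Credit: $103,050 is at or below the $103,100 threshold, so the full $10,340 applies.
Total: $630 + $110 + $10,340 = $11,080.

$11,080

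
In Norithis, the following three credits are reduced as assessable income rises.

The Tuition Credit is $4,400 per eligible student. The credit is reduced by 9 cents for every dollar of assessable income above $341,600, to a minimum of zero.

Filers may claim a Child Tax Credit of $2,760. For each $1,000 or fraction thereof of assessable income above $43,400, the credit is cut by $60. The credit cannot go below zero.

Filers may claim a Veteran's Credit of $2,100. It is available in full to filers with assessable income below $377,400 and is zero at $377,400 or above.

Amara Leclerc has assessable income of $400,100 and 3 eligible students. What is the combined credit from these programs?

$7,935

Tuition Credit: base = 3 × $4,400 = $13,200. 9% of the $58,500 excess over $341,600 is $5,265; credit = $13,200 − $5,265 = $7,935.
Child Tax Credit: income exceeds $43,400 by $356,700 → 357 increments × $60 = $21,420 ≥ base, so the credit is $0.
Veteran's Credit: $400,100 meets or exceeds the $377,400 cutoff, so the credit is $0.
Total: $7,935 + $0 + $0 = $7,935.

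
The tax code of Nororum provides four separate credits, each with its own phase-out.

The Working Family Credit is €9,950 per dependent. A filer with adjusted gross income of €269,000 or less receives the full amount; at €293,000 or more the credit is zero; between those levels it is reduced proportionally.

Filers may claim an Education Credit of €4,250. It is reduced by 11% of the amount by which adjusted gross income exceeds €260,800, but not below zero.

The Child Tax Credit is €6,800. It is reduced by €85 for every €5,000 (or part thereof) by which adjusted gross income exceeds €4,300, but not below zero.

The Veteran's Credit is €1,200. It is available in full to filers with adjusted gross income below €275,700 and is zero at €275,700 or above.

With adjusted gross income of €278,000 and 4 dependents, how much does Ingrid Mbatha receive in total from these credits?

€29,358

Working Family Credit: base = 4 × €9,950 = €39,800. €278,000 is €9,000 into a €24,000 phase-out range, leaving 15,000/24,000 of the credit: €39,800 × 15,000/24,000 = €24,875.
Education Credit: 11% of the €17,200 excess over €260,800 is €1,892; credit = €4,250 − €1,892 = €2,358.
Child Tax Credit: income exceeds €4,300 by €273,700, which is 55 full-or-partial €5,000 increments; reduction = 55 × €85 = €4,675, leaving €2,125.
Veteran's Credit: €278,000 meets or exceeds the €275,700 cutoff, so the credit is €0.
Total: €24,875 + €2,358 + €2,125 + €0 = €29,358.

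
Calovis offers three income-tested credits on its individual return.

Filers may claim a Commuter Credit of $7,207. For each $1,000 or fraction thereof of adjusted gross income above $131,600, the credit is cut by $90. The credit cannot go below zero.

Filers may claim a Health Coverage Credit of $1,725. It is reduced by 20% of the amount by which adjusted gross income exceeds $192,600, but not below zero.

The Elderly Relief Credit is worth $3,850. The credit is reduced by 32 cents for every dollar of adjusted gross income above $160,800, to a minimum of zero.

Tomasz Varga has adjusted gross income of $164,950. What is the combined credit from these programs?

Commuter Credit: income exceeds $131,600 by $33,350, which is 34 full-or-partial $1,000 increments; reduction = 34 × $90 = $3,060, leaving $4,147.
Health Coverage Credit: $164,950 is at or below the $192,600 threshold, so the full $1,725 applies.
Elderly Relief Credit: 32% of the $4,150 excess over $160,800 is $1,328; credit = $3,850 − $1,328 = $2,522.
Total: $4,147 + $1,725 + $2,522 = $8,394.

$8,394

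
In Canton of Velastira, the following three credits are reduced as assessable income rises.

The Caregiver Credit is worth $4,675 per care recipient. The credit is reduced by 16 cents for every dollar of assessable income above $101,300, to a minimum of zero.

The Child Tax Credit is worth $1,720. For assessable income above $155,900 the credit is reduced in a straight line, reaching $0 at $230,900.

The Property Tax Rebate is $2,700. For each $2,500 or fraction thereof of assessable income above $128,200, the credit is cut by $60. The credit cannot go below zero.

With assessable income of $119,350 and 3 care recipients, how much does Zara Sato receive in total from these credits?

Caregiver Credit: base = 3 × $4,675 = $14,025. 16% of the $18,050 excess over $101,300 is $2,888; credit = $14,025 − $2,888 = $11,137.
Child Tax Credit: $119,350 is at or below the $155,900 threshold, so the full $1,720 applies.
Property Tax Rebate: $119,350 is at or below the $128,200 threshold, so the full $2,700 applies.
Total: $11,137 + $1,720 + $2,700 = $15,557.

$15,557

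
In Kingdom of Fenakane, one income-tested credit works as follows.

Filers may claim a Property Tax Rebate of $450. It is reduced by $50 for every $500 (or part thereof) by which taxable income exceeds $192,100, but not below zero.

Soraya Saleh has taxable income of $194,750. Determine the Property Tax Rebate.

$150

Property Tax Rebate: income exceeds $192,100 by $2,650, which is 6 full-or-partial $500 increments; reduction = 6 × $50 = $300, leaving $150.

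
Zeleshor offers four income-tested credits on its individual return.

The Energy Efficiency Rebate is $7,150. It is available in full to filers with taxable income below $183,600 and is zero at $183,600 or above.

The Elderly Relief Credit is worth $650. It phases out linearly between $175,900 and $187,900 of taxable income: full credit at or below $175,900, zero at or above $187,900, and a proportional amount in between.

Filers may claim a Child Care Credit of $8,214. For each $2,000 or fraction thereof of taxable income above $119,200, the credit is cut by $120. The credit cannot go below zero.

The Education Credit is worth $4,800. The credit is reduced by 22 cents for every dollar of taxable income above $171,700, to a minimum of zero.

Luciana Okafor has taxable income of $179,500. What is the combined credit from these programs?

$15,183

Energy Efficiency Rebate: $179,500 is below the $183,600 cutoff, so the full $7,150 applies.
Elderly Relief Credit: $179,500 is $3,600 into a $12,000 phase-out range, leaving 8,400/12,000 of the credit: $650 × 8,400/12,000 = $455.
Child Care Credit: income exceeds $119,200 by $60,300, which is 31 full-or-partial $2,000 increments; reduction = 31 × $120 = $3,720, leaving $4,494.
Education Credit: 22% of the $7,800 excess over $171,700 is $1,716; credit = $4,800 − $1,716 = $3,084.
Total: $7,150 + $455 + $4,494 + $3,084 = $15,183.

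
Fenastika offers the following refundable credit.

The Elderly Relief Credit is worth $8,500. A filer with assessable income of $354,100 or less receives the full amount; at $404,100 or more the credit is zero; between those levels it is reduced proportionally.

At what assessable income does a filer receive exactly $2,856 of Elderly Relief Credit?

$2,856 is 2,856/8,500 of the full $8,500, so 5,644/8,500 of the $50,000 range has been used: income = $354,100 + $50,000 × 5,644/8,500 = $387,300.

$387,300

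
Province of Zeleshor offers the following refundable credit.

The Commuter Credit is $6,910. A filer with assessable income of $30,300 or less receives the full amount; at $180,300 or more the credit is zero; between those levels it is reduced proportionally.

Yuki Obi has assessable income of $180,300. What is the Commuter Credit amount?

Commuter Credit: $180,300 is at or above $180,300, so the credit is $0.

$0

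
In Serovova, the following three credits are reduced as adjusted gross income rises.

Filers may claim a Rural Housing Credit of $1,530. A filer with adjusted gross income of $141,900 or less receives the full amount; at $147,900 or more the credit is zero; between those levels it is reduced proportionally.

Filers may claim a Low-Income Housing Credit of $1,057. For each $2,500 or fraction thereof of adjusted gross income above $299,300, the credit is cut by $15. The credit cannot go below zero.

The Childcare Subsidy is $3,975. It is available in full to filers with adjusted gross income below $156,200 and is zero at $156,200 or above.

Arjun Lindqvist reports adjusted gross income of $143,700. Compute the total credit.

Rural Housing Credit: $143,700 is $1,800 into a $6,000 phase-out range, leaving 4,200/6,000 of the credit: $1,530 × 4,200/6,000 = $1,071.
Low-Income Housing Credit: $143,700 is at or below the $299,300 threshold, so the full $1,057 applies.
Childcare Subsidy: $143,700 is below the $156,200 cutoff, so the full $3,975 applies.
Total: $1,071 + $1,057 + $3,975 = $6,103.

$6,103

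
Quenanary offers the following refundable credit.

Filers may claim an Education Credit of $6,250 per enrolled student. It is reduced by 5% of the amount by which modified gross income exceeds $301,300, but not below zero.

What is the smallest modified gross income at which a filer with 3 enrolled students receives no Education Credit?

Full credit = 3 × $6,250 = $18,750.
The credit falls by 5% of each dollar above $301,300, so it reaches zero when the excess is $18,750 / 5% = $375,000: income = $301,300 + $375,000 = $676,300.

$676,300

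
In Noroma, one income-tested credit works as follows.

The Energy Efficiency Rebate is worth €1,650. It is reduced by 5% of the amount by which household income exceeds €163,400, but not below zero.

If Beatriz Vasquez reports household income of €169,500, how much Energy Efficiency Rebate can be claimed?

€1,345

Energy Efficiency Rebate: 5% of the €6,100 excess over €163,400 is €305; credit = €1,650 − €305 = €1,345.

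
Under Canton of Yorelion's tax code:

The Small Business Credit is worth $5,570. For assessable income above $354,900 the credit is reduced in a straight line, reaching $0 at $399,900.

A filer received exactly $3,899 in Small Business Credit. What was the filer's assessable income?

$368,400

$3,899 is 3,899/5,570 of the full $5,570, so 1,671/5,570 of the $45,000 range has been used: income = $354,900 + $45,000 × 1,671/5,570 = $368,400.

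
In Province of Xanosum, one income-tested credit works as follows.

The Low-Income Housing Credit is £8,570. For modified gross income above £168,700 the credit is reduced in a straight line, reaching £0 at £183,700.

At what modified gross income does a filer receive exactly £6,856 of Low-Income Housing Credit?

£171,700

£6,856 is 6,856/8,570 of the full £8,570, so 1,714/8,570 of the £15,000 range has been used: income = £168,700 + £15,000 × 1,714/8,570 = £171,700.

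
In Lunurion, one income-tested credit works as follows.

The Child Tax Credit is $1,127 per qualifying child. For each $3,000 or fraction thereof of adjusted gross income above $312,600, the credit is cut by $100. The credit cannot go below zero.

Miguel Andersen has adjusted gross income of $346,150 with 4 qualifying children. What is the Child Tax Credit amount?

Child Tax Credit: base = 4 × $1,127 = $4,508. income exceeds $312,600 by $33,550, which is 12 full-or-partial $3,000 increments; reduction = 12 × $100 = $1,200, leaving $3,308.

$3,308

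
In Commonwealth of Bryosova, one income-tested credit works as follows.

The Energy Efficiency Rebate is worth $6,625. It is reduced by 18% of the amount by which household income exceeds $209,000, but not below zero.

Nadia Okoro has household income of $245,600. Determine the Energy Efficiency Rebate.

Energy Efficiency Rebate: 18% of the $36,600 excess over $209,000 is $6,588; credit = $6,625 − $6,588 = $37.

$37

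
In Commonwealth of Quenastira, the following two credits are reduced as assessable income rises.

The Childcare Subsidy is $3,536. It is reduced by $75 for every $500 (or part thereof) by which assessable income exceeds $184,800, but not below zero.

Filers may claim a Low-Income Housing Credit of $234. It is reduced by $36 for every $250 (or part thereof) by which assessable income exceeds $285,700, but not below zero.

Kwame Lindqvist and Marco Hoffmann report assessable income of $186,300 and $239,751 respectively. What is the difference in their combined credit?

$3,311

Kwame ($186,300): Childcare Subsidy: income exceeds $184,800 by $1,500, which is 3 full-or-partial $500 increments; reduction = 3 × $75 = $225, leaving $3,311. Low-Income Housing Credit: $186,300 is at or below the $285,700 threshold, so the full $234 applies. total $3,311 + $234 = $3,545
Marco ($239,751): Childcare Subsidy: income exceeds $184,800 by $54,951 → 110 increments × $75 = $8,250 ≥ base, so the credit is $0. Low-Income Housing Credit: $239,751 is at or below the $285,700 threshold, so the full $234 applies. total $0 + $234 = $234
Difference: |$3,545 − $234| = $3,311.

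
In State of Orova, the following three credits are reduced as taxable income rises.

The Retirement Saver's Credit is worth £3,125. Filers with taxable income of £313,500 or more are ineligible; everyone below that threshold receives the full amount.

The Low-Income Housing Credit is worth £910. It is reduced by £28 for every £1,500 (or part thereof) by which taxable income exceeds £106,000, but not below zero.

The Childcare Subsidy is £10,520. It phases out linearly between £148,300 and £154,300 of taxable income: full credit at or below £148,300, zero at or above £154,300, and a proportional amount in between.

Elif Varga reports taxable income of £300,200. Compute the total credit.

Retirement Saver's Credit: £300,200 is below the £313,500 cutoff, so the full £3,125 applies.
Low-Income Housing Credit: income exceeds £106,000 by £194,200 → 130 increments × £28 = £3,640 ≥ base, so the credit is £0.
Childcare Subsidy: £300,200 is at or above £154,300, so the credit is £0.
Total: £3,125 + £0 + £0 = £3,125.

£3,125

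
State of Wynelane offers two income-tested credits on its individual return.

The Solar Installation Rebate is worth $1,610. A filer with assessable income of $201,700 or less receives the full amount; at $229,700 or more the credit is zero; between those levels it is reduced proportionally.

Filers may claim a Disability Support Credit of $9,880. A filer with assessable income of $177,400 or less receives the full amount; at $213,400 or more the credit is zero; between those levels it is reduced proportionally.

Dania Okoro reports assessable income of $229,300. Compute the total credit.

$23

Solar Installation Rebate: $229,300 is $27,600 into a $28,000 phase-out range, leaving 400/28,000 of the credit: $1,610 × 400/28,000 = $23.
Disability Support Credit: $229,300 is at or above $213,400, so the credit is $0.
Total: $23 + $0 = $23.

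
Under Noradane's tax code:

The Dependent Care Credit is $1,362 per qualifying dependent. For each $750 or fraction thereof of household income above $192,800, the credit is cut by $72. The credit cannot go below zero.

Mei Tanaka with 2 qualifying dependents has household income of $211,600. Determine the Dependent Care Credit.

Dependent Care Credit: base = 2 × $1,362 = $2,724. income exceeds $192,800 by $18,800, which is 26 full-or-partial $750 increments; reduction = 26 × $72 = $1,872, leaving $852.

$852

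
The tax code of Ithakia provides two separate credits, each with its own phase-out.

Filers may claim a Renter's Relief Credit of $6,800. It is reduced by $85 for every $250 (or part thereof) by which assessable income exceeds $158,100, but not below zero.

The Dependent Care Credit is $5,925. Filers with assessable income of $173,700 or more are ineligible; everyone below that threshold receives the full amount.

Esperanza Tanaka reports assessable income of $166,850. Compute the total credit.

$9,750

Renter's Relief Credit: income exceeds $158,100 by $8,750, which is 35 full-or-partial $250 increments; reduction = 35 × $85 = $2,975, leaving $3,825.
Dependent Care Credit: $166,850 is below the $173,700 cutoff, so the full $5,925 applies.
Total: $3,825 + $5,925 = $9,750.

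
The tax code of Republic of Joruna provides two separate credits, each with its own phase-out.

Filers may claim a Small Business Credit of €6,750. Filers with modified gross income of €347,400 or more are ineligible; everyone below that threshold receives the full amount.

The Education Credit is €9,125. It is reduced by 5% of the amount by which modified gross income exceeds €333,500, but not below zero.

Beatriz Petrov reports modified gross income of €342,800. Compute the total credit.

Small Business Credit: €342,800 is below the €347,400 cutoff, so the full €6,750 applies.
Education Credit: 5% of the €9,300 excess over €333,500 is €465; credit = €9,125 − €465 = €8,660.
Total: €6,750 + €8,660 = €15,410.

€15,410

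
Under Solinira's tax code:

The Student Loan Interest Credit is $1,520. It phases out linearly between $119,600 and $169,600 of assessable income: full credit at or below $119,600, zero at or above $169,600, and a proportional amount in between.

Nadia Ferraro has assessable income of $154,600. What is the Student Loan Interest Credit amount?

Student Loan Interest Credit: $154,600 is $35,000 into a $50,000 phase-out range, leaving 15,000/50,000 of the credit: $1,520 × 15,000/50,000 = $456.

$456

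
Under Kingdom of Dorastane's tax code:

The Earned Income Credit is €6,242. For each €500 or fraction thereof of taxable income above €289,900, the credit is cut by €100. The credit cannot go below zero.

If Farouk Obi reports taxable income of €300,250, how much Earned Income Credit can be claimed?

€4,142

Earned Income Credit: income exceeds €289,900 by €10,350, which is 21 full-or-partial €500 increments; reduction = 21 × €100 = €2,100, leaving €4,142.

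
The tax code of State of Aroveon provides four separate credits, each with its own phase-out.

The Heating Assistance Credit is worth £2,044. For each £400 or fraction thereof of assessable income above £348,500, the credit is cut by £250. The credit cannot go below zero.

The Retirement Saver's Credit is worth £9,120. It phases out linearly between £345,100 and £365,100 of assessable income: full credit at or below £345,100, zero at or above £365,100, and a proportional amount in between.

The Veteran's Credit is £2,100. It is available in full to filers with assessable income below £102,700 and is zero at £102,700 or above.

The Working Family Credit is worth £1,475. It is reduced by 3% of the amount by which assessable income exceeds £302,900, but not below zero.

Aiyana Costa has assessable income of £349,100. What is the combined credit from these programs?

Heating Assistance Credit: income exceeds £348,500 by £600, which is 2 full-or-partial £400 increments; reduction = 2 × £250 = £500, leaving £1,544.
Retirement Saver's Credit: £349,100 is £4,000 into a £20,000 phase-out range, leaving 16,000/20,000 of the credit: £9,120 × 16,000/20,000 = £7,296.
Veteran's Credit: £349,100 meets or exceeds the £102,700 cutoff, so the credit is £0.
Working Family Credit: 3% of the £46,200 excess over £302,900 is £1,386; credit = £1,475 − £1,386 = £89.
Total: £1,544 + £7,296 + £0 + £89 = £8,929.

£8,929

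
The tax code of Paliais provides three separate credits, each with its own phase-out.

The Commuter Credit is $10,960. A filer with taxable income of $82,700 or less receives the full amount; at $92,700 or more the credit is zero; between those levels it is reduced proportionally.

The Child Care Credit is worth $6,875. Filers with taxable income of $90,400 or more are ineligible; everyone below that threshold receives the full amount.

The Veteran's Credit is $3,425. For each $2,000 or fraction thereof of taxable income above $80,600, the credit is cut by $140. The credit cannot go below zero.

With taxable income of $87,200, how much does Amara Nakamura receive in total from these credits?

Commuter Credit: $87,200 is $4,500 into a $10,000 phase-out range, leaving 5,500/10,000 of the credit: $10,960 × 5,500/10,000 = $6,028.
Child Care Credit: $87,200 is below the $90,400 cutoff, so the full $6,875 applies.
Veteran's Credit: income exceeds $80,600 by $6,600, which is 4 full-or-partial $2,000 increments; reduction = 4 × $140 = $560, leaving $2,865.
Total: $6,028 + $6,875 + $2,865 = $15,768.

$15,768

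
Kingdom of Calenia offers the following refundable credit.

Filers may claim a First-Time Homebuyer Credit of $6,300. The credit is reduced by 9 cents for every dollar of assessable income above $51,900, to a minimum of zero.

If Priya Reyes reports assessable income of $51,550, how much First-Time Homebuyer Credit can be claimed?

$6,300

First-Time Homebuyer Credit: $51,550 is at or below the $51,900 threshold, so the full $6,300 applies.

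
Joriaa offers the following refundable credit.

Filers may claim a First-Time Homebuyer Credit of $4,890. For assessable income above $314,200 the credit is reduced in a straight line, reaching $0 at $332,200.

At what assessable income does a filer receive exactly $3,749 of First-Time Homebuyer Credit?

$3,749 is 3,749/4,890 of the full $4,890, so 1,141/4,890 of the $18,000 range has been used: income = $314,200 + $18,000 × 1,141/4,890 = $318,400.

$318,400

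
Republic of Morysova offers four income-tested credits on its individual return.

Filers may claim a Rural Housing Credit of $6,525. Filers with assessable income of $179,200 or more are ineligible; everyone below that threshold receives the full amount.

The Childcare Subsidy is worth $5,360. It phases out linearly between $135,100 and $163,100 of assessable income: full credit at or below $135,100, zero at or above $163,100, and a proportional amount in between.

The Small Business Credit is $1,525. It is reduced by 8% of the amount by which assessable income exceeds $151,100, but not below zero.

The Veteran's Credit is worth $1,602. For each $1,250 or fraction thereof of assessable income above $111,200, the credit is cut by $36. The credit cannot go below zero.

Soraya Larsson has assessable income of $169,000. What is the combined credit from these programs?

Rural Housing Credit: $169,000 is below the $179,200 cutoff, so the full $6,525 applies.
Childcare Subsidy: $169,000 is at or above $163,100, so the credit is $0.
Small Business Credit: 8% of the $17,900 excess over $151,100 is $1,432; credit = $1,525 − $1,432 = $93.
Veteran's Credit: income exceeds $111,200 by $57,800 → 47 increments × $36 = $1,692 ≥ base, so the credit is $0.
Total: $6,525 + $0 + $93 + $0 = $6,618.

$6,618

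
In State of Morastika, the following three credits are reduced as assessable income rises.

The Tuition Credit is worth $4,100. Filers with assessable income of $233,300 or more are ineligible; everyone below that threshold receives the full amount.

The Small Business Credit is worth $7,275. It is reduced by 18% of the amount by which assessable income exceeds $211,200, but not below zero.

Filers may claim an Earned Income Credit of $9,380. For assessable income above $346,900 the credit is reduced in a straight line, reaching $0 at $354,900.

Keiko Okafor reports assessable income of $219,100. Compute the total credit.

$19,333

Tuition Credit: $219,100 is below the $233,300 cutoff, so the full $4,100 applies.
Small Business Credit: 18% of the $7,900 excess over $211,200 is $1,422; credit = $7,275 − $1,422 = $5,853.
Earned Income Credit: $219,100 is at or below the $346,900 threshold, so the full $9,380 applies.
Total: $4,100 + $5,853 + $9,380 = $19,333.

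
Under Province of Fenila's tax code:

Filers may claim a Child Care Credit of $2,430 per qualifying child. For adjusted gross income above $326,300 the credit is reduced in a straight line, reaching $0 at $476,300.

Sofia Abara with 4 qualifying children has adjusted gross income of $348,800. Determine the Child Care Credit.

$8,262

Child Care Credit: base = 4 × $2,430 = $9,720. $348,800 is $22,500 into a $150,000 phase-out range, leaving 127,500/150,000 of the credit: $9,720 × 127,500/150,000 = $8,262.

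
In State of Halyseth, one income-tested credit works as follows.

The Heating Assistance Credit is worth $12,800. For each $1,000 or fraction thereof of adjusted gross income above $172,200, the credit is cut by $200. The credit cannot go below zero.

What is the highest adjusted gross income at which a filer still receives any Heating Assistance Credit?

$235,200

After 63 increments the reduction is 63 × $200 = $12,600, leaving $200; one more increment wipes it out. Increment 63 ends at excess 63 × $1,000 = $63,000, so the highest qualifying income is $172,200 + $63,000 = $235,200.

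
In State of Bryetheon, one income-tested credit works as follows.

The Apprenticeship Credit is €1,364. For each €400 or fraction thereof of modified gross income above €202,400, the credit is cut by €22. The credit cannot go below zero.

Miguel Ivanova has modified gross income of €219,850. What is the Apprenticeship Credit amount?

Apprenticeship Credit: income exceeds €202,400 by €17,450, which is 44 full-or-partial €400 increments; reduction = 44 × €22 = €968, leaving €396.

€396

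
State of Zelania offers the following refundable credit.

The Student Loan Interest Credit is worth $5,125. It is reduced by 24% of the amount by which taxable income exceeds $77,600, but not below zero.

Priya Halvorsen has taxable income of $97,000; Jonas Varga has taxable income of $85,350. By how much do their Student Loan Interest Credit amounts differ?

Priya ($97,000): Student Loan Interest Credit: 24% of the $19,400 excess over $77,600 is $4,656; credit = $5,125 − $4,656 = $469.
Jonas ($85,350): Student Loan Interest Credit: 24% of the $7,750 excess over $77,600 is $1,860; credit = $5,125 − $1,860 = $3,265.
Difference: |$469 − $3,265| = $2,796.

$2,796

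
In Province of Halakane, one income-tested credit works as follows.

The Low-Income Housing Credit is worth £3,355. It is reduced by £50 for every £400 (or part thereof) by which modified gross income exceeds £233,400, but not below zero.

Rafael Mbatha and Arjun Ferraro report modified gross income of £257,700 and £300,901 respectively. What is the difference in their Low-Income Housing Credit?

£305

Rafael (£257,700): Low-Income Housing Credit: income exceeds £233,400 by £24,300, which is 61 full-or-partial £400 increments; reduction = 61 × £50 = £3,050, leaving £305.
Arjun (£300,901): Low-Income Housing Credit: income exceeds £233,400 by £67,501 → 169 increments × £50 = £8,450 ≥ base, so the credit is £0.
Difference: |£305 − £0| = £305.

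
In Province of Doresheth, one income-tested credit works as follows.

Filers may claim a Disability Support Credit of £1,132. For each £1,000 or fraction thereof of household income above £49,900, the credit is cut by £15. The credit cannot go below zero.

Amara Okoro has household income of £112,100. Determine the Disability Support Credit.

£187

Disability Support Credit: income exceeds £49,900 by £62,200, which is 63 full-or-partial £1,000 increments; reduction = 63 × £15 = £945, leaving £187.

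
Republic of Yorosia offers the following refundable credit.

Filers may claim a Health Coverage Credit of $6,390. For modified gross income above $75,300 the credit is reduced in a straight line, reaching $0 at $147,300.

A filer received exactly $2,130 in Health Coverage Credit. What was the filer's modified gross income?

$2,130 is 2,130/6,390 of the full $6,390, so 4,260/6,390 of the $72,000 range has been used: income = $75,300 + $72,000 × 4,260/6,390 = $123,300.

$123,300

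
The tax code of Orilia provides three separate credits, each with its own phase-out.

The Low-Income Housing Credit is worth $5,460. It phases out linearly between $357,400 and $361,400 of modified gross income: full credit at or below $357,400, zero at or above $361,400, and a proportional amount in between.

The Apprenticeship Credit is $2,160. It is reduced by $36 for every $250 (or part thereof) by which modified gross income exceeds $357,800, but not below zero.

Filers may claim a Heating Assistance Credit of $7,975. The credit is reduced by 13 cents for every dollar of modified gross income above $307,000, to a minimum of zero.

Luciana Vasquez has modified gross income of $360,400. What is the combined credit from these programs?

$4,162

Low-Income Housing Credit: $360,400 is $3,000 into a $4,000 phase-out range, leaving 1,000/4,000 of the credit: $5,460 × 1,000/4,000 = $1,365.
Apprenticeship Credit: income exceeds $357,800 by $2,600, which is 11 full-or-partial $250 increments; reduction = 11 × $36 = $396, leaving $1,764.
Heating Assistance Credit: 13% of the $53,400 excess over $307,000 is $6,942; credit = $7,975 − $6,942 = $1,033.
Total: $1,365 + $1,764 + $1,033 = $4,162.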